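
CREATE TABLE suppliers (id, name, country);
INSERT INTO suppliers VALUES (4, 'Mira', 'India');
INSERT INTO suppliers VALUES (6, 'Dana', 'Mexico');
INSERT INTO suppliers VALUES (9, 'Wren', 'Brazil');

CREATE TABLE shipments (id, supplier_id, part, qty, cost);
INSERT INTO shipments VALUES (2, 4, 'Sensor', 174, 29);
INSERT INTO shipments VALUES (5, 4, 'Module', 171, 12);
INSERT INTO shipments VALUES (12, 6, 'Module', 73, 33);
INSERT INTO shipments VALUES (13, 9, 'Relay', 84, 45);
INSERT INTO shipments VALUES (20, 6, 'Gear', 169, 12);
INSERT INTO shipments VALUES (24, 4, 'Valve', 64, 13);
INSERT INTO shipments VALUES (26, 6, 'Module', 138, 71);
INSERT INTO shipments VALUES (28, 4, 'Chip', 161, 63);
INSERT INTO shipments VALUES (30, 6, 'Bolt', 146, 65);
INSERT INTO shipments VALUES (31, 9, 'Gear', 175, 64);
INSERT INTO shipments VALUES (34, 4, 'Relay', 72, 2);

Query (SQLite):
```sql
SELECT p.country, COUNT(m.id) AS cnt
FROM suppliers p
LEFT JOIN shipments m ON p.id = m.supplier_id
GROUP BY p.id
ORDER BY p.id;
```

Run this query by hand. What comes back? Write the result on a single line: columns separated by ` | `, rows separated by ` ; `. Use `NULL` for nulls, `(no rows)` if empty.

LEFT JOIN keeps every suppliers row; unmatched ones get NULL for shipments columns.
Group by suppliers.id and compute COUNT(m.id). COUNT(col) of an all-NULL group is 0.
  4: ids {2, 5, 24, 28, 34} → COUNT(m.id)=5
  6: ids {12, 20, 26, 30} → COUNT(m.id)=4
  9: ids {13, 31} → COUNT(m.id)=2

India | 5 ; Mexico | 4 ; Brazil | 2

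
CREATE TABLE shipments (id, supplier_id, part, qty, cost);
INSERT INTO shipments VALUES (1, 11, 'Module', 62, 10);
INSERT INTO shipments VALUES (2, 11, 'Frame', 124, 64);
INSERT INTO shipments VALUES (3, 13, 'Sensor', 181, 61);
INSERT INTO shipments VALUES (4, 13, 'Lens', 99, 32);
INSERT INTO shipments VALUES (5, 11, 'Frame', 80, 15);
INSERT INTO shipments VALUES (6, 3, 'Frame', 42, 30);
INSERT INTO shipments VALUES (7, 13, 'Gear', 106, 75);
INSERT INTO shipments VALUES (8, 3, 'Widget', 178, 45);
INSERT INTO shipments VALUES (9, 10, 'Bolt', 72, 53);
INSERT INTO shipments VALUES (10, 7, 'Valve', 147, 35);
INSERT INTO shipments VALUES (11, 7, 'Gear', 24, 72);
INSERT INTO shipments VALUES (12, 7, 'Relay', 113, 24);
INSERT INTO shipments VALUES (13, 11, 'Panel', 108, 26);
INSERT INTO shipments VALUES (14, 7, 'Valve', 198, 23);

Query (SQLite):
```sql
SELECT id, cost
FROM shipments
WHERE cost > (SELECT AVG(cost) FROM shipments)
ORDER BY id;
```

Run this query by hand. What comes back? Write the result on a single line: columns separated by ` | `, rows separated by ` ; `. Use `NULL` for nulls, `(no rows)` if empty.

2 | 64 ; 3 | 61 ; 7 | 75 ; 8 | 45 ; 9 | 53 ; 11 | 72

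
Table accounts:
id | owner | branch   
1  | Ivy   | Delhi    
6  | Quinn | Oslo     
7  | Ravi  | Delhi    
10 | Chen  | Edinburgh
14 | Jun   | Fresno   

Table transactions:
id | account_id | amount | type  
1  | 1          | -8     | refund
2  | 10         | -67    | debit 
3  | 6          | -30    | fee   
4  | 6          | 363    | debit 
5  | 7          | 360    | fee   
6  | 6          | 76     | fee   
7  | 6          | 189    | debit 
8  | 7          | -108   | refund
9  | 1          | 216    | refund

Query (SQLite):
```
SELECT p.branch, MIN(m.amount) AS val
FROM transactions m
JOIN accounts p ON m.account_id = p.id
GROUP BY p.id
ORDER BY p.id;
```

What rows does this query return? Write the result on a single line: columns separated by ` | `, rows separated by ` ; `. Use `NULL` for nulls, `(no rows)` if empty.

Delhi | -8 ; Oslo | -30 ; Delhi | -108 ; Edinburgh | -67

Join each transactions row to its accounts via account_id.
Group joined rows by accounts.id; compute MIN(m.amount) per group.
  1: ids {1, 9} → MIN(m.amount)=-8
  6: ids {3, 4, 6, 7} → MIN(m.amount)=-30
  7: ids {5, 8} → MIN(m.amount)=-108
  10: ids {2} → MIN(m.amount)=-67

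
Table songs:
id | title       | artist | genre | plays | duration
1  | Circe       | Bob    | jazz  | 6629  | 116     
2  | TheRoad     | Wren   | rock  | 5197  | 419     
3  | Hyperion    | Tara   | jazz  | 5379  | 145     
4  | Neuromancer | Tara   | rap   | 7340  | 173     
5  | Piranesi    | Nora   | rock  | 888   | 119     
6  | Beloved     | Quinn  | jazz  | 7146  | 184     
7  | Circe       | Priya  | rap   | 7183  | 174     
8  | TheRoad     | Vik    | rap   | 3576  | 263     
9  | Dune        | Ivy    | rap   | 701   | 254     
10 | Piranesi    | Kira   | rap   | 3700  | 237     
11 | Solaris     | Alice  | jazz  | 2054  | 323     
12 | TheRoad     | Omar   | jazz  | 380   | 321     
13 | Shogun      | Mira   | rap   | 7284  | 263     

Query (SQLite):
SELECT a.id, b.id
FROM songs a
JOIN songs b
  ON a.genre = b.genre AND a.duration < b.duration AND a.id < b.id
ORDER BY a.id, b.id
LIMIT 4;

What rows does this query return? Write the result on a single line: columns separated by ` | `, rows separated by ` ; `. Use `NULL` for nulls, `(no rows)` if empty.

1 | 3 ; 1 | 6 ; 1 | 11 ; 1 | 12

Pairs (a,b) with same genre, a.duration < b.duration, a.id < b.id.
genre groups: jazz:{1,3,6,11,12} rap:{4,7,8,9,10,13} rock:{2,5}
Ordered by (a.id, b.id); first 4.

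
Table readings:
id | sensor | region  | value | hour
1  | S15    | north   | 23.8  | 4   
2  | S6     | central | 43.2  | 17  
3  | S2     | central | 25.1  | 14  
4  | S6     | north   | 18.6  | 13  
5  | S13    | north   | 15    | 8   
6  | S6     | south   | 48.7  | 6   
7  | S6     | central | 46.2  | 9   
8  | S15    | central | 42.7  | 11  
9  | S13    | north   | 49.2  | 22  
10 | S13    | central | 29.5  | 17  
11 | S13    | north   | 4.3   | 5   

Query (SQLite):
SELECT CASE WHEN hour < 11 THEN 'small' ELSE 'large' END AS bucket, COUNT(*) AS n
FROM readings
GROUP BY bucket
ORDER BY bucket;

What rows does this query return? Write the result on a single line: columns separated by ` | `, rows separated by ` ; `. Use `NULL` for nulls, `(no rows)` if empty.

large | 6 ; small | 5

Bucket rows by hour < 11 → 'small' else 'large'; count each bucket.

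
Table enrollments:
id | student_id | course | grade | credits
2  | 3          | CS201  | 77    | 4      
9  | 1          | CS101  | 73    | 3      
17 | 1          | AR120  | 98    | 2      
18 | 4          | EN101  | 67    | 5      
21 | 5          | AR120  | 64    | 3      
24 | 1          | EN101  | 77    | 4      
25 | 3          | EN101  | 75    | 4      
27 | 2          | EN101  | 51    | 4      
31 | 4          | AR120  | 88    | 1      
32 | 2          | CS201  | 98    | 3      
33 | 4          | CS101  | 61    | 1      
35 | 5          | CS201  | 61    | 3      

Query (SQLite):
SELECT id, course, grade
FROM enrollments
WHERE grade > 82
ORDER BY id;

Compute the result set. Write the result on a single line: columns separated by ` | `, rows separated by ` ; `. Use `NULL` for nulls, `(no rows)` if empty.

17 | AR120 | 98 ; 31 | AR120 | 88 ; 32 | CS201 | 98

grade > 82: ids {17, 31, 32}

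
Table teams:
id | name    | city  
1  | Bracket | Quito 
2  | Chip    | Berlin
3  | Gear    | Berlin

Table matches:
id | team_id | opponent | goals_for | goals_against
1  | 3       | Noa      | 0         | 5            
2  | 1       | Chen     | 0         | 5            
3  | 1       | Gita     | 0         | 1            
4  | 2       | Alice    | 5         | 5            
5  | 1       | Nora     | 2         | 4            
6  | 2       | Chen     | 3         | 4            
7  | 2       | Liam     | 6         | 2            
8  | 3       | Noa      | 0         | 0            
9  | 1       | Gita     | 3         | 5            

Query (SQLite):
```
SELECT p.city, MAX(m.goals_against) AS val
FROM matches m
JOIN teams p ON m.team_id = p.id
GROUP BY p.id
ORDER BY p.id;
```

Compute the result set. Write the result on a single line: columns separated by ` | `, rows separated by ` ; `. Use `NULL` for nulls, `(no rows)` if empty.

Quito | 5 ; Berlin | 5 ; Berlin | 5

Join each matches row to its teams via team_id.
Group joined rows by teams.id; compute MAX(m.goals_against) per group.
  1: ids {2, 3, 5, 9} → MAX(m.goals_against)=5
  2: ids {4, 6, 7} → MAX(m.goals_against)=5
  3: ids {1, 8} → MAX(m.goals_against)=5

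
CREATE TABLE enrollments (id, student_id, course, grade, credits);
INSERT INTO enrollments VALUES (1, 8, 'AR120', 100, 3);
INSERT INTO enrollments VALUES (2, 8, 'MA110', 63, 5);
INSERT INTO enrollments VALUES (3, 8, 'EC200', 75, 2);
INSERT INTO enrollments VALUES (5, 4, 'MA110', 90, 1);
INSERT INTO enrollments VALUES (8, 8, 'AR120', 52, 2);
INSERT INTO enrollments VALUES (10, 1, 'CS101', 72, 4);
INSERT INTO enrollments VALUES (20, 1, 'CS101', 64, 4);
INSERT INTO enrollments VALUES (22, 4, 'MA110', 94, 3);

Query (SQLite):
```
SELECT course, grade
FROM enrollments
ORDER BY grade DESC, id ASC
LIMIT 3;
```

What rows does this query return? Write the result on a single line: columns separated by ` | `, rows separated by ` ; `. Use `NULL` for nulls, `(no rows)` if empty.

Sort by grade desc, tiebreak id asc: (100, id=1), (94, id=22), (90, id=5), (75, id=3), (72, id=10), (64, id=20) …. Take first 3.

AR120 | 100 ; MA110 | 94 ; MA110 | 90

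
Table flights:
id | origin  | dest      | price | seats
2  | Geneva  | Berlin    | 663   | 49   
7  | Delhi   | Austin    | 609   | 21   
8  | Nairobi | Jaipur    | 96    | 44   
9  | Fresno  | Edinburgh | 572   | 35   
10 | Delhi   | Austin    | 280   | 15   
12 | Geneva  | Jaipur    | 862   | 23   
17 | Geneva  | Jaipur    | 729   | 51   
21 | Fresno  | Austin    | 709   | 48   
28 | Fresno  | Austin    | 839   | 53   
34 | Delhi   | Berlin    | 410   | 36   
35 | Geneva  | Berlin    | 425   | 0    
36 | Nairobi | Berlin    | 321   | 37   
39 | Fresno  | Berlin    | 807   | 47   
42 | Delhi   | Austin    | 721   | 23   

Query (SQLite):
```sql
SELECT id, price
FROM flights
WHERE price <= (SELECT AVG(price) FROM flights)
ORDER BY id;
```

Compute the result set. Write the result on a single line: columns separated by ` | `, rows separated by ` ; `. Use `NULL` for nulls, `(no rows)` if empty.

8 | 96 ; 9 | 572 ; 10 | 280 ; 34 | 410 ; 35 | 425 ; 36 | 321

Scalar subquery: AVG(price) over all flights rows = 574.5.
Keep rows where price <= that value.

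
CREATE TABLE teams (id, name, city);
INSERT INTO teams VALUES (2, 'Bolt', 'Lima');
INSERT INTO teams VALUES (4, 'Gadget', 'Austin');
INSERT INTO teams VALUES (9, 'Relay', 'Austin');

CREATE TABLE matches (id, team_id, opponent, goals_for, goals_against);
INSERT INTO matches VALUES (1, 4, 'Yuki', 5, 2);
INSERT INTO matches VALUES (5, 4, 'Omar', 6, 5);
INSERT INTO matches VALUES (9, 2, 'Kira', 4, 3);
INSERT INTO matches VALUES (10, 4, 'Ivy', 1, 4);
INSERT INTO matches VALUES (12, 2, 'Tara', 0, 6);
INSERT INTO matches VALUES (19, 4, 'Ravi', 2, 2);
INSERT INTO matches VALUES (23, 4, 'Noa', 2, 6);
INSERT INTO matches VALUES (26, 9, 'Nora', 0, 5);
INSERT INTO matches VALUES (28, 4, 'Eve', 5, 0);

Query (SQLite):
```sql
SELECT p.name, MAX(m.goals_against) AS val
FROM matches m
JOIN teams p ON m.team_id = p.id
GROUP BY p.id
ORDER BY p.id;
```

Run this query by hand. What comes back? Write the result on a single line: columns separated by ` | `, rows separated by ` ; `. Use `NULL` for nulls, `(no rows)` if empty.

Join each matches row to its teams via team_id.
Group joined rows by teams.id; compute MAX(m.goals_against) per group.
  2: ids {9, 12} → MAX(m.goals_against)=6
  4: ids {1, 5, 10, 19, 23, 28} → MAX(m.goals_against)=6
  9: ids {26} → MAX(m.goals_against)=5

Bolt | 6 ; Gadget | 6 ; Relay | 5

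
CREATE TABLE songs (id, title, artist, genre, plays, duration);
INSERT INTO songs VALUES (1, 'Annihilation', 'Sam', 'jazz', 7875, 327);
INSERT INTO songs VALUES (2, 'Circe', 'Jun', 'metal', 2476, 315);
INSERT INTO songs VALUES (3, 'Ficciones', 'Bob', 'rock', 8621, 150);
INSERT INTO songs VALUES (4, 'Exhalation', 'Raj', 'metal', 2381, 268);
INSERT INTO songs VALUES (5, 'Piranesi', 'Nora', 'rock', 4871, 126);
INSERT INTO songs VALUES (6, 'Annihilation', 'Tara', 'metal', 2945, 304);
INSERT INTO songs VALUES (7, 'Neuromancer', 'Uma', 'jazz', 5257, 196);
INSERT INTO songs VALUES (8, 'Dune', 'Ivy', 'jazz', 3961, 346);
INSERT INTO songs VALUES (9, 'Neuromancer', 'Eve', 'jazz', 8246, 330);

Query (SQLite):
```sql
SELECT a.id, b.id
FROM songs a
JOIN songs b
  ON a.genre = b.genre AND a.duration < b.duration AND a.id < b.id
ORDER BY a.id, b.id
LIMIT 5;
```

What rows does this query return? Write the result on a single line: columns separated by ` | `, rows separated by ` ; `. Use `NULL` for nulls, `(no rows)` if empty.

1 | 8 ; 1 | 9 ; 4 | 6 ; 7 | 8 ; 7 | 9

Pairs (a,b) with same genre, a.duration < b.duration, a.id < b.id.
genre groups: jazz:{1,7,8,9} metal:{2,4,6} rock:{3,5}
Ordered by (a.id, b.id); first 5.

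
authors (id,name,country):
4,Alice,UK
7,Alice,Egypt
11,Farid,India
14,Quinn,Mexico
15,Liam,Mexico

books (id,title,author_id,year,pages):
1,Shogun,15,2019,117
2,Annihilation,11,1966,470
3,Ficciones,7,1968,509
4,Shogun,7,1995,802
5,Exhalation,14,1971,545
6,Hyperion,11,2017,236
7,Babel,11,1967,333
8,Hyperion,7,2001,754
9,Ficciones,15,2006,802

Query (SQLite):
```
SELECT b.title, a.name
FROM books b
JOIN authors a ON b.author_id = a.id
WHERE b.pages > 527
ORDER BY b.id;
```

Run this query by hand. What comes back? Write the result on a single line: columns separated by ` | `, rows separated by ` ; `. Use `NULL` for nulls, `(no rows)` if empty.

Each books row matches the authors row where author_id = authors.id.
Then keep rows with b.pages > 527.

Shogun | Alice ; Exhalation | Quinn ; Hyperion | Alice ; Ficciones | Liam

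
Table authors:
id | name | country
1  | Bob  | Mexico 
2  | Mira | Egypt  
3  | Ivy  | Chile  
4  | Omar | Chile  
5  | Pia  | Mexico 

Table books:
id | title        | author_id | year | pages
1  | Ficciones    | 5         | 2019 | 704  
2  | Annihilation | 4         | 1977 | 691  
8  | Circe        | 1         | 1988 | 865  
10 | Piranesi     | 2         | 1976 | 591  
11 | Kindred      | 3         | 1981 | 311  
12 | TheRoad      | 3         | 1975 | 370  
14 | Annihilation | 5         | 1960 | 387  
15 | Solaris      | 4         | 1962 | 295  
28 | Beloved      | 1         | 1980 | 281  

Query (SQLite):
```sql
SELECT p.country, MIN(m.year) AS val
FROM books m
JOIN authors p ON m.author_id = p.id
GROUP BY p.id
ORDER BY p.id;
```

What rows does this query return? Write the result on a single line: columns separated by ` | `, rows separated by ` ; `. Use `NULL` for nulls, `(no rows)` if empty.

Join each books row to its authors via author_id.
Group joined rows by authors.id; compute MIN(m.year) per group.
  1: ids {8, 28} → MIN(m.year)=1980
  2: ids {10} → MIN(m.year)=1976
  3: ids {11, 12} → MIN(m.year)=1975
  4: ids {2, 15} → MIN(m.year)=1962
  5: ids {1, 14} → MIN(m.year)=1960

Mexico | 1980 ; Egypt | 1976 ; Chile | 1975 ; Chile | 1962 ; Mexico | 1960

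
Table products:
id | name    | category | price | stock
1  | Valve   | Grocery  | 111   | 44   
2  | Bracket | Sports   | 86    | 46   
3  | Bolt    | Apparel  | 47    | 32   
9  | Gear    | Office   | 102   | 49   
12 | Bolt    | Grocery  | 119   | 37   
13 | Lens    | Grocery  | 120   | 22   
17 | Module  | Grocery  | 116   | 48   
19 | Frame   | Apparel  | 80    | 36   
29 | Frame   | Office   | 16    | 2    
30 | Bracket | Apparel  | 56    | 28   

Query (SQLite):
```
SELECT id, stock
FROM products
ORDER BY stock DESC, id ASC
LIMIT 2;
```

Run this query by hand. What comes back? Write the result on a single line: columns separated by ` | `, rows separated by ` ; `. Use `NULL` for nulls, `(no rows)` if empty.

9 | 49 ; 17 | 48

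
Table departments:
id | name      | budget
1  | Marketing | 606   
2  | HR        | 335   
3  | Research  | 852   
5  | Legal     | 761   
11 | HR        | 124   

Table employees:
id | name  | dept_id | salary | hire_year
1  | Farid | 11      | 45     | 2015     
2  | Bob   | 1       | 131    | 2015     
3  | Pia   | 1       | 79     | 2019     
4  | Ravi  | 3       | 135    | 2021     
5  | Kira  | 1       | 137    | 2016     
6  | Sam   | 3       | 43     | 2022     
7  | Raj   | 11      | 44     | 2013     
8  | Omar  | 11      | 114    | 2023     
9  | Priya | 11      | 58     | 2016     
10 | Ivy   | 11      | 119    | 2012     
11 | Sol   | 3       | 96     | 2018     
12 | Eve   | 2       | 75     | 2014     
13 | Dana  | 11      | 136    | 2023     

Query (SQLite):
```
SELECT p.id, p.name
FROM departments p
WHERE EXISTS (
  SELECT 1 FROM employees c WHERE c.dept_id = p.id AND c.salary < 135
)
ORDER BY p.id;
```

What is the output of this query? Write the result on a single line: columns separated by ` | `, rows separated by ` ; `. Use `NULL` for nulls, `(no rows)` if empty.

1 | Marketing ; 2 | HR ; 3 | Research ; 11 | HR

For each departments row, check whether any employees with matching dept_id has salary < 135.
Keep rows where that is true.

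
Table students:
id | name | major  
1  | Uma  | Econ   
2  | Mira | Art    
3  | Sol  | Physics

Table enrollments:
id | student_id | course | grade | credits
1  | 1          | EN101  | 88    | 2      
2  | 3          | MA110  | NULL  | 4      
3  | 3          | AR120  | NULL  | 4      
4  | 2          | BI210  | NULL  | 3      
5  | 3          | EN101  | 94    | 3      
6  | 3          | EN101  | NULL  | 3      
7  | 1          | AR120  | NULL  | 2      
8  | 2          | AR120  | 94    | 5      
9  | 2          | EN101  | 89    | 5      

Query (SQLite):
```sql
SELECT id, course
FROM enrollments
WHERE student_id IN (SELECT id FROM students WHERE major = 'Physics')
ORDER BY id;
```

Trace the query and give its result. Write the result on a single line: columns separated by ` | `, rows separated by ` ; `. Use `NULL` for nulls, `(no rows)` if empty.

2 | MA110 ; 3 | AR120 ; 5 | EN101 ; 6 | EN101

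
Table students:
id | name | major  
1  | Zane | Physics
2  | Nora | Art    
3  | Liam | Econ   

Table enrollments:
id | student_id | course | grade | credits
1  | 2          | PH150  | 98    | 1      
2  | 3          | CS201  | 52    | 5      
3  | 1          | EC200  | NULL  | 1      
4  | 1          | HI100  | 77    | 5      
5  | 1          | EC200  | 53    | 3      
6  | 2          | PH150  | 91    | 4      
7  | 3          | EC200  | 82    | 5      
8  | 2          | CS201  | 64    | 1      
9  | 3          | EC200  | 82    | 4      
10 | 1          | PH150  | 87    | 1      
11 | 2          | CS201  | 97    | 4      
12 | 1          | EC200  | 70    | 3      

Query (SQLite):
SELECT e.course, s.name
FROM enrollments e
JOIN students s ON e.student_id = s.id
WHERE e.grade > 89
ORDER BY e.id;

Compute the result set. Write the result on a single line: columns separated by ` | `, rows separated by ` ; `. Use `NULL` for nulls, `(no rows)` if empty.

Each enrollments row matches the students row where student_id = students.id.
Then keep rows with e.grade > 89.

PH150 | Nora ; PH150 | Nora ; CS201 | Nora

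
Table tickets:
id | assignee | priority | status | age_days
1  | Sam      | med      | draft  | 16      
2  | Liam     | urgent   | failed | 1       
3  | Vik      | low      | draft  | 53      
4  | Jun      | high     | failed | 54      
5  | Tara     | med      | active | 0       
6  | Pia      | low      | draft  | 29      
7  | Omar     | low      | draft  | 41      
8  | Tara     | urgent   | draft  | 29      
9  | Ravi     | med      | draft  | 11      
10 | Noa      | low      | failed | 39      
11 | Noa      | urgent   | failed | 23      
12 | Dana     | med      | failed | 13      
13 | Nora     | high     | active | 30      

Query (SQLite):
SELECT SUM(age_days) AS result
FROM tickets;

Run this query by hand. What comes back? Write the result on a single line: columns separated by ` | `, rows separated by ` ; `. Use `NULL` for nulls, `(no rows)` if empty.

339

All age_days values: [16, 1, 53, 54, 0, 29, 41, 29, 11, 39, 23, 13, 30].
SUM of non-NULL values = 339.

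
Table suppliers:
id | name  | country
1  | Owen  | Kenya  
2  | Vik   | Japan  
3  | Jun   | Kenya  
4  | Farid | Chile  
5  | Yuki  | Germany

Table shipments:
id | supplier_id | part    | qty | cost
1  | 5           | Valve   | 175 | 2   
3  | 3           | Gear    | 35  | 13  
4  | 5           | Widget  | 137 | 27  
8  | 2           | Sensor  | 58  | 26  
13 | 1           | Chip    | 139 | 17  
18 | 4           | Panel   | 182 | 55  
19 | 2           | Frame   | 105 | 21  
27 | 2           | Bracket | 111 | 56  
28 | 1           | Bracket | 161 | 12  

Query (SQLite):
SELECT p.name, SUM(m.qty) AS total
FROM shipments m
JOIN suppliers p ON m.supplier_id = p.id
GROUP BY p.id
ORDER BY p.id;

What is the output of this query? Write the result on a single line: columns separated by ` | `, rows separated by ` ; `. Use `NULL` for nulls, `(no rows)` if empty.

Join each shipments row to its suppliers via supplier_id.
Group joined rows by suppliers.id; compute SUM(m.qty) per group.
  1: ids {13, 28} → SUM(m.qty)=300
  2: ids {8, 19, 27} → SUM(m.qty)=274
  3: ids {3} → SUM(m.qty)=35
  4: ids {18} → SUM(m.qty)=182
  5: ids {1, 4} → SUM(m.qty)=312

Owen | 300 ; Vik | 274 ; Jun | 35 ; Farid | 182 ; Yuki | 312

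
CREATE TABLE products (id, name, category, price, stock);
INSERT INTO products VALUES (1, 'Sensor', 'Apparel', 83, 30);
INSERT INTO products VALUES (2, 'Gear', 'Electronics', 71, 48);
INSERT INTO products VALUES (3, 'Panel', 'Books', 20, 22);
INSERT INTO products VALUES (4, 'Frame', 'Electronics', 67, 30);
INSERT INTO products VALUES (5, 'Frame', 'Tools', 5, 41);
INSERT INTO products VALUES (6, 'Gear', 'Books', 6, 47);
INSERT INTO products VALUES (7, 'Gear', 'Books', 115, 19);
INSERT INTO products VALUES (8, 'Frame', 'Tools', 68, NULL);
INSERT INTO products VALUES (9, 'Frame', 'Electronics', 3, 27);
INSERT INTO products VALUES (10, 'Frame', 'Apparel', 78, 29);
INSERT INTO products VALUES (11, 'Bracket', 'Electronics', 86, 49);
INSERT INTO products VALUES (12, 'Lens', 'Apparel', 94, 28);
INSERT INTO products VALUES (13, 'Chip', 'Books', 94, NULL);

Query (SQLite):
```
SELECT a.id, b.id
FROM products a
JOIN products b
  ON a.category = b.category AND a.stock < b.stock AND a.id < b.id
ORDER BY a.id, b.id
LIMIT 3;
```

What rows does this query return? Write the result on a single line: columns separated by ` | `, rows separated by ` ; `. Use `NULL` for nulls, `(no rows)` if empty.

Pairs (a,b) with same category, a.stock < b.stock, a.id < b.id.
category groups: Apparel:{1,10,12} Books:{3,6,7,13} Electronics:{2,4,9,11} Tools:{5,8}
Ordered by (a.id, b.id); first 3.

2 | 11 ; 3 | 6 ; 4 | 11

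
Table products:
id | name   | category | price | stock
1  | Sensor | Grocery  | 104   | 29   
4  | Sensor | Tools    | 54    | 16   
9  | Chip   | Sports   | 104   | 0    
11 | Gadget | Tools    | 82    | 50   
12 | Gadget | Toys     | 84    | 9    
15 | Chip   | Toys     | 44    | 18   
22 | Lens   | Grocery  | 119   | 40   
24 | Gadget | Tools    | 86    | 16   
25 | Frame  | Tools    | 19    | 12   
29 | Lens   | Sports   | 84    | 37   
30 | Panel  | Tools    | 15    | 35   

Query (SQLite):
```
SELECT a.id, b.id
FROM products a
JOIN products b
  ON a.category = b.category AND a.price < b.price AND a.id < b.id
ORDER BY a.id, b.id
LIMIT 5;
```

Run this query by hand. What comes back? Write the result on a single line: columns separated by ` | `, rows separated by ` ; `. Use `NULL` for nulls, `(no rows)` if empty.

1 | 22 ; 4 | 11 ; 4 | 24 ; 11 | 24

Pairs (a,b) with same category, a.price < b.price, a.id < b.id.
category groups: Grocery:{1,22} Sports:{9,29} Tools:{4,11,24,25,30} Toys:{12,15}
Ordered by (a.id, b.id); first 5.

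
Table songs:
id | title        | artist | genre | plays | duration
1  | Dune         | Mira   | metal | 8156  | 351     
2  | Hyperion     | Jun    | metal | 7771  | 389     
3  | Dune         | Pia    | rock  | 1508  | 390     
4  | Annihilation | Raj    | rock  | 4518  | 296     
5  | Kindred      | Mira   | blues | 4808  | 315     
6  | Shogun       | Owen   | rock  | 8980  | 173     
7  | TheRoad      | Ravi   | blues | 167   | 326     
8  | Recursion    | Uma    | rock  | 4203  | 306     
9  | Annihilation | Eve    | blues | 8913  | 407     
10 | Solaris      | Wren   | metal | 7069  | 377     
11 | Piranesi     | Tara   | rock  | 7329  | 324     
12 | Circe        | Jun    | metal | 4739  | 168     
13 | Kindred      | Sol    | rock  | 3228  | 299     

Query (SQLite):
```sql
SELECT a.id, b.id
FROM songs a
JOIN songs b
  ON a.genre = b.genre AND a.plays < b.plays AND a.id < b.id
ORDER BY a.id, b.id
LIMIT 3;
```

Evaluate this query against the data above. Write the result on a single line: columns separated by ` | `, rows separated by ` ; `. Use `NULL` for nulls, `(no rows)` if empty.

Pairs (a,b) with same genre, a.plays < b.plays, a.id < b.id.
genre groups: blues:{5,7,9} metal:{1,2,10,12} rock:{3,4,6,8,11,13}
Ordered by (a.id, b.id); first 3.

3 | 4 ; 3 | 6 ; 3 | 8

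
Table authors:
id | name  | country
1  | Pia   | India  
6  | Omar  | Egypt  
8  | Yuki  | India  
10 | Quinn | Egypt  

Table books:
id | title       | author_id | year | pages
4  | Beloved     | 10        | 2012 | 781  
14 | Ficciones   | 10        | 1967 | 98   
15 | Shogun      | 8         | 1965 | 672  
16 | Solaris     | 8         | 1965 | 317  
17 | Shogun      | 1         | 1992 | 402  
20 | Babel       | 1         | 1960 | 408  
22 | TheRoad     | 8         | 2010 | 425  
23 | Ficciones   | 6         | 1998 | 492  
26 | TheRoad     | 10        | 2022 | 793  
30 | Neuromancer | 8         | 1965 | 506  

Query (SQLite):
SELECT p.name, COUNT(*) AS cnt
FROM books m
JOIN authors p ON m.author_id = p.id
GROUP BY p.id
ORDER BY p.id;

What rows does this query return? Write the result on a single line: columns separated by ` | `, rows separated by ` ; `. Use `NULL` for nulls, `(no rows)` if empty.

Join each books row to its authors via author_id.
Group joined rows by authors.id; compute COUNT(*) per group.
  1: ids {17, 20} → COUNT(*)=2
  6: ids {23} → COUNT(*)=1
  8: ids {15, 16, 22, 30} → COUNT(*)=4
  10: ids {4, 14, 26} → COUNT(*)=3

Pia | 2 ; Omar | 1 ; Yuki | 4 ; Quinn | 3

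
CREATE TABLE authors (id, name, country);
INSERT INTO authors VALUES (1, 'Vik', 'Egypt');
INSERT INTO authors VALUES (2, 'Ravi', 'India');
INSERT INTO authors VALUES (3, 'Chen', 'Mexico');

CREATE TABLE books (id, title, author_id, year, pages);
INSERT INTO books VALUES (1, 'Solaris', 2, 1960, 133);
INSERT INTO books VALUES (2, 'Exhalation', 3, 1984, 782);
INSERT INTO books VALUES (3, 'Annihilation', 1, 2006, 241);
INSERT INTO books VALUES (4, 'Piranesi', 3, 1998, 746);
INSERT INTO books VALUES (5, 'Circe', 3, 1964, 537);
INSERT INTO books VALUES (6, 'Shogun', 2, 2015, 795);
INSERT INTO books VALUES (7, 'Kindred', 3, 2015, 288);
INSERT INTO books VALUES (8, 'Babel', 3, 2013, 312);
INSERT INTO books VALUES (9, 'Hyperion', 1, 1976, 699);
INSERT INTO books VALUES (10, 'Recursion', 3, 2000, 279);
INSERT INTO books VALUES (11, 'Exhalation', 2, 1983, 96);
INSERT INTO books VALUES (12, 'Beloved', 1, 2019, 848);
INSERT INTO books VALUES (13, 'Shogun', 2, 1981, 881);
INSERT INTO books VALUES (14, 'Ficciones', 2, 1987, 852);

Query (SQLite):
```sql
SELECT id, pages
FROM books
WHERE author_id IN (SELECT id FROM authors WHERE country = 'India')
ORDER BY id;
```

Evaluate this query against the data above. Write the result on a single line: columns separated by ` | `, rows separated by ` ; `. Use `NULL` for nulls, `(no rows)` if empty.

Inner query: authors.id where country = 'India'.
Outer: keep books rows whose author_id is in that set.
Inner query → {2}

1 | 133 ; 6 | 795 ; 11 | 96 ; 13 | 881 ; 14 | 852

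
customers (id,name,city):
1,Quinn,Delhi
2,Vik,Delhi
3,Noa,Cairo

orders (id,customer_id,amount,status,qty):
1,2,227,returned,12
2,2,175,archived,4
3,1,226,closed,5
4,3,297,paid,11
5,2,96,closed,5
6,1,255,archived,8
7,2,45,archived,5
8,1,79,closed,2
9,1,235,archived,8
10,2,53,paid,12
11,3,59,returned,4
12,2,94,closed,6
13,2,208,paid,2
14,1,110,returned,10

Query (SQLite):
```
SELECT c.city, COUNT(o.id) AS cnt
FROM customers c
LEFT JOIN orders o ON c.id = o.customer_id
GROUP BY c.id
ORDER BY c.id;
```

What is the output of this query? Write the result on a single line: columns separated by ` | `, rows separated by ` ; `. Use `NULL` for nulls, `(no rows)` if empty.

Delhi | 5 ; Delhi | 7 ; Cairo | 2

LEFT JOIN keeps every customers row; unmatched ones get NULL for orders columns.
Group by customers.id and compute COUNT(o.id). COUNT(col) of an all-NULL group is 0.
  1: ids {3, 6, 8, 9, 14} → COUNT(o.id)=5
  2: ids {1, 2, 5, 7, 10, 12, 13} → COUNT(o.id)=7
  3: ids {4, 11} → COUNT(o.id)=2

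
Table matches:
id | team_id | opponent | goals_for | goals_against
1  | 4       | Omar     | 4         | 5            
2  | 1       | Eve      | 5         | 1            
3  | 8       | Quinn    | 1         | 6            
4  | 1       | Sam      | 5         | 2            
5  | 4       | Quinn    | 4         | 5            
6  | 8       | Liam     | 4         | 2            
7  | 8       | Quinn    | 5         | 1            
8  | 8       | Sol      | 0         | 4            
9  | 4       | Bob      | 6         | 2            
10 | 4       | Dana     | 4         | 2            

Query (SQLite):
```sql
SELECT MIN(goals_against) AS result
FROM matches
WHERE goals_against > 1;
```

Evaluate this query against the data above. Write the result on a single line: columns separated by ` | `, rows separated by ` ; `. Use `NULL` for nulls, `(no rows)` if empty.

Rows where goals_against > 1 → goals_against values: [5, 6, 2, 5, 2, 4, 2, 2].
MIN of non-NULL values = 2.

2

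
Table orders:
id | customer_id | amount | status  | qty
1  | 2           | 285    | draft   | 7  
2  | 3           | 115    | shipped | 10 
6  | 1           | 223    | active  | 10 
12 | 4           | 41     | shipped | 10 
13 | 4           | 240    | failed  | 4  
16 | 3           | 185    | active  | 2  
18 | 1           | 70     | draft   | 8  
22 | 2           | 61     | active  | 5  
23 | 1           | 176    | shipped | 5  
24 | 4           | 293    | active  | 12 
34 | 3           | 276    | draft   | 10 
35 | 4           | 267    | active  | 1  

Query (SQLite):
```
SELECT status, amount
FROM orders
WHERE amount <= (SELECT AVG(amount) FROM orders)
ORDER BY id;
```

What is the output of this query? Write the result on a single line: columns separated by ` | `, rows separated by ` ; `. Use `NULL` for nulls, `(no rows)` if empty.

Scalar subquery: AVG(amount) over all orders rows = 186.0.
Keep rows where amount <= that value.

shipped | 115 ; shipped | 41 ; active | 185 ; draft | 70 ; active | 61 ; shipped | 176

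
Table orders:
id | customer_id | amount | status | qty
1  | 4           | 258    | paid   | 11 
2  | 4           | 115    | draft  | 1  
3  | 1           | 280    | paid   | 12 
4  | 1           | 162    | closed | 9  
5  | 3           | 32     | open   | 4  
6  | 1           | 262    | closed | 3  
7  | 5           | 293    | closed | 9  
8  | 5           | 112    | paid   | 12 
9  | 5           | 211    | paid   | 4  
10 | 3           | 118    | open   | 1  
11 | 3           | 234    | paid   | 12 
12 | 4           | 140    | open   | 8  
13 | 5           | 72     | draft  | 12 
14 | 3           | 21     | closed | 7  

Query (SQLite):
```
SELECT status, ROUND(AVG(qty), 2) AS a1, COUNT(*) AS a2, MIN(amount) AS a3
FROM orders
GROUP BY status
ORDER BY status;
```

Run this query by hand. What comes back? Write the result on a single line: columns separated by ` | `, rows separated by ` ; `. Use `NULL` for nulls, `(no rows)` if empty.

closed | 7 | 4 | 21 ; draft | 6.5 | 2 | 72 ; open | 4.33 | 3 | 32 ; paid | 10.2 | 5 | 112

Group orders by status.
Per group compute: ROUND(AVG(qty), 2), COUNT(*), MIN(amount).
  closed: ids {4, 6, 7, 14} → ROUND(AVG(qty), 2)=7, COUNT(*)=4, MIN(amount)=21
  draft: ids {2, 13} → ROUND(AVG(qty), 2)=6.5, COUNT(*)=2, MIN(amount)=72
  open: ids {5, 10, 12} → ROUND(AVG(qty), 2)=4.33, COUNT(*)=3, MIN(amount)=32
  paid: ids {1, 3, 8, 9, 11} → ROUND(AVG(qty), 2)=10.2, COUNT(*)=5, MIN(amount)=112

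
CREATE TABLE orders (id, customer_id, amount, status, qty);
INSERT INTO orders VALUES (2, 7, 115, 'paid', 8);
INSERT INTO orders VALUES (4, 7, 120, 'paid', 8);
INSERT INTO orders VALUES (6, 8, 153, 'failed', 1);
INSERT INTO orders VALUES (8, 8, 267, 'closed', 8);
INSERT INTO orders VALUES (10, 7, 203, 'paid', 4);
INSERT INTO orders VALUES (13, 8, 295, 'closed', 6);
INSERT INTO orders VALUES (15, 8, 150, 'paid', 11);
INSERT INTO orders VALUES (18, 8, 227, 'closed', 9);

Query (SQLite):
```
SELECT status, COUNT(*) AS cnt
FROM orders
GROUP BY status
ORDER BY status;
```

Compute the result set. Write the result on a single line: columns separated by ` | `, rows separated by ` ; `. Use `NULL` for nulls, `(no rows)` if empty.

closed | 3 ; failed | 1 ; paid | 4

Partition orders by status; compute COUNT(*) within each group.
  closed: ids {8, 13, 18} → COUNT(*)=3
  failed: ids {6} → COUNT(*)=1
  paid: ids {2, 4, 10, 15} → COUNT(*)=4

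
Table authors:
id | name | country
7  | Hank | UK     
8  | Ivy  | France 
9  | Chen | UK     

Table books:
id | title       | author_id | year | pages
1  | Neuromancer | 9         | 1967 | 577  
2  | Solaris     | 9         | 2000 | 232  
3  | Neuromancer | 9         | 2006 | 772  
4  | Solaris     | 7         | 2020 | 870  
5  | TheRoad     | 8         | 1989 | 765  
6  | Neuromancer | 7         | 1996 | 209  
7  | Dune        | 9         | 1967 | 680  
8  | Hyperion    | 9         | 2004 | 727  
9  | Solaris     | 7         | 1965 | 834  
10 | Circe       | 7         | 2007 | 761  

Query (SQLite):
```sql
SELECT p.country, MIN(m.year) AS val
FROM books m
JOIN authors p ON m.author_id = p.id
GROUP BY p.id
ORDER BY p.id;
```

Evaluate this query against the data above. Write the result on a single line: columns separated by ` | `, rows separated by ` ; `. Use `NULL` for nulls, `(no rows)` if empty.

UK | 1965 ; France | 1989 ; UK | 1967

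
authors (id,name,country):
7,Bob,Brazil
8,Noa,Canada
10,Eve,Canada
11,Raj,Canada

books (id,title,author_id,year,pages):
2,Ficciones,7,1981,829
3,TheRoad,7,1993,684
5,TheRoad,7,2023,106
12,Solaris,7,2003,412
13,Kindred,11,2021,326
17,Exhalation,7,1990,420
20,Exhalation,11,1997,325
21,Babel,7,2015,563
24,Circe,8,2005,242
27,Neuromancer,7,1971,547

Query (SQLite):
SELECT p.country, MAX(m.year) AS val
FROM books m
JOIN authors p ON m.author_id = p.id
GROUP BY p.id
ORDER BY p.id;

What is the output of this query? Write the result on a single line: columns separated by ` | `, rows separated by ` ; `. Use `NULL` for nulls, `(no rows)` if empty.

Brazil | 2023 ; Canada | 2005 ; Canada | 2021

Join each books row to its authors via author_id.
Group joined rows by authors.id; compute MAX(m.year) per group.
  7: ids {2, 3, 5, 12, 17, 21, 27} → MAX(m.year)=2023
  8: ids {24} → MAX(m.year)=2005
  11: ids {13, 20} → MAX(m.year)=2021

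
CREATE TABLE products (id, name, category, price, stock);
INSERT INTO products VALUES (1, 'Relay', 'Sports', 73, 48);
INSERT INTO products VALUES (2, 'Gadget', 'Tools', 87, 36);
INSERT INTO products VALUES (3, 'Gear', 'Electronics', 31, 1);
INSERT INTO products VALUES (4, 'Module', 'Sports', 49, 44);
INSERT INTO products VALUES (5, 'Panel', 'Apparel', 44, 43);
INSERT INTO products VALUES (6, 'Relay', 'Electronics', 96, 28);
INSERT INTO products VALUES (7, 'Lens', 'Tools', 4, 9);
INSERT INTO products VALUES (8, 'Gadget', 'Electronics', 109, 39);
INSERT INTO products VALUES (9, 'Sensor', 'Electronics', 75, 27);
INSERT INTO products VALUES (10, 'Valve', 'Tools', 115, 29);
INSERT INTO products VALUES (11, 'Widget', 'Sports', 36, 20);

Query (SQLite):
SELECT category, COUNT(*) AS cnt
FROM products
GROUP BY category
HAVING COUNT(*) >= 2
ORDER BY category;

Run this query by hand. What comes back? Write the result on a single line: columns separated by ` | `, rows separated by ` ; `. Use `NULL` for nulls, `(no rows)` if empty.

Partition products by category; compute COUNT(*) within each group.
HAVING: keep groups with count ≥ 2.
  Apparel: ids {5} → COUNT(*)=1
  Electronics: ids {3, 6, 8, 9} → COUNT(*)=4
  Sports: ids {1, 4, 11} → COUNT(*)=3
  Tools: ids {2, 7, 10} → COUNT(*)=3

Electronics | 4 ; Sports | 3 ; Tools | 3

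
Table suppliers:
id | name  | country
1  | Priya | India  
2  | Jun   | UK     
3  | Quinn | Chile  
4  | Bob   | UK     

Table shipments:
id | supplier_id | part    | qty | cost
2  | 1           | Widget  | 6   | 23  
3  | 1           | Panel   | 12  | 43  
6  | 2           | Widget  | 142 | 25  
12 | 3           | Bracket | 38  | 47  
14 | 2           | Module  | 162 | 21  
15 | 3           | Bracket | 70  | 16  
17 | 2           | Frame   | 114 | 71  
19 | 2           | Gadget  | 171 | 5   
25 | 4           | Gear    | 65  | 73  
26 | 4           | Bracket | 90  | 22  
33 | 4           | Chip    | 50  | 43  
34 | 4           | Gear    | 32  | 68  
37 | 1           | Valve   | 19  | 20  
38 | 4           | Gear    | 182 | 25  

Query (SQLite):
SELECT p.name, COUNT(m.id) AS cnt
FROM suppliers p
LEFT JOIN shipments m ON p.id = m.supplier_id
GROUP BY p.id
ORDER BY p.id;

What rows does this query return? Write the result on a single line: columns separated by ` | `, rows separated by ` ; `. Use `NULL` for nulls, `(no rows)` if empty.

Priya | 3 ; Jun | 4 ; Quinn | 2 ; Bob | 5

LEFT JOIN keeps every suppliers row; unmatched ones get NULL for shipments columns.
Group by suppliers.id and compute COUNT(m.id). COUNT(col) of an all-NULL group is 0.
  1: ids {2, 3, 37} → COUNT(m.id)=3
  2: ids {6, 14, 17, 19} → COUNT(m.id)=4
  3: ids {12, 15} → COUNT(m.id)=2
  4: ids {25, 26, 33, 34, 38} → COUNT(m.id)=5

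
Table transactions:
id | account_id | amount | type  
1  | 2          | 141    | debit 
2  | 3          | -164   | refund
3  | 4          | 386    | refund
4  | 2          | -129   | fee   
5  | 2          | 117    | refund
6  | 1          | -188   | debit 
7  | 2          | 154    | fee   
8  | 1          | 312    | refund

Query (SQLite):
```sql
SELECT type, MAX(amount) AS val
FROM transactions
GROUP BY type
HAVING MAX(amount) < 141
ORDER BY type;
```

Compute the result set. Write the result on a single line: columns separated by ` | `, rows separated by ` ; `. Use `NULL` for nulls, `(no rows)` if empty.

(no rows)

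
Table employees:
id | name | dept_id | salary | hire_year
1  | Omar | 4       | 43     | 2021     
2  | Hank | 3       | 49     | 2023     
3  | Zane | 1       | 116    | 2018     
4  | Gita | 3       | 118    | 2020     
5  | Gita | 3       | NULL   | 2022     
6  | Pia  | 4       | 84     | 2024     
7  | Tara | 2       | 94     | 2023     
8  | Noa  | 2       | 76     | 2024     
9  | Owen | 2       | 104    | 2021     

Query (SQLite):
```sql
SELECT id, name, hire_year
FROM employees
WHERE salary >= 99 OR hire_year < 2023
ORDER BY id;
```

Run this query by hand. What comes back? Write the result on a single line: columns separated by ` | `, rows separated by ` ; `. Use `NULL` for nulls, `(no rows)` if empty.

1 | Omar | 2021 ; 3 | Zane | 2018 ; 4 | Gita | 2020 ; 5 | Gita | 2022 ; 9 | Owen | 2021

salary >= 99: ids {3, 4, 9}
hire_year < 2023: ids {1, 3, 4, 5, 9}
Combine with OR.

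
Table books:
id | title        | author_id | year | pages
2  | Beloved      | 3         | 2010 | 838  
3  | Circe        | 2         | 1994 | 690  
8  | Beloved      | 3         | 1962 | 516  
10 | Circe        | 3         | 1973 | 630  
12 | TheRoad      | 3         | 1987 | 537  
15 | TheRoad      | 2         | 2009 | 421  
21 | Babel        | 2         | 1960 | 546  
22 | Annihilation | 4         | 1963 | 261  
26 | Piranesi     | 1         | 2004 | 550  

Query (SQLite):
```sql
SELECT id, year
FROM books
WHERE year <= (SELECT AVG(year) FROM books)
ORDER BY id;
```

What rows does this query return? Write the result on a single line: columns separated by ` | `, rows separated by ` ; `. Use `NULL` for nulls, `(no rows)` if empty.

8 | 1962 ; 10 | 1973 ; 21 | 1960 ; 22 | 1963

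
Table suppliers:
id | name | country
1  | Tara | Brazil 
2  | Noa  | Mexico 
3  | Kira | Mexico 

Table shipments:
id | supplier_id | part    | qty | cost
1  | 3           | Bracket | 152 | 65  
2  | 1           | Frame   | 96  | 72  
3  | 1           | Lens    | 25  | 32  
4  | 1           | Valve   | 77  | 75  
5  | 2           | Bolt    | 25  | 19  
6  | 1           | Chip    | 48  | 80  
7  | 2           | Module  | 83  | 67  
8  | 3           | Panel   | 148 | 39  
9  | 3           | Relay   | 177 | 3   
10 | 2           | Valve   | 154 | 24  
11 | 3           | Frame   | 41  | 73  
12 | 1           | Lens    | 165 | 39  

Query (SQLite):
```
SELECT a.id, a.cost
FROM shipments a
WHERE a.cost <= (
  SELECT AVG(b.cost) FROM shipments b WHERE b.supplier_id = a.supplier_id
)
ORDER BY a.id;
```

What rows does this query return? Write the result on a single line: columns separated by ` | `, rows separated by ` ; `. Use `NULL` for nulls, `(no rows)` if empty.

For each shipments row a, compute AVG(cost) over rows sharing a.supplier_id.
Keep row a if a.cost <= that per-group AVG.
  supplier_id=1: AVG(cost) = 59.6
  supplier_id=2: AVG(cost) = 36.666667
  supplier_id=3: AVG(cost) = 45.0

3 | 32 ; 5 | 19 ; 8 | 39 ; 9 | 3 ; 10 | 24 ; 12 | 39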